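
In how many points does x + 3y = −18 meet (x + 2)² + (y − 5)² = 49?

Substituting the line into the circle gives 10x² + 102x + 684 = 0.
Discriminant = (102)² − 4·10·(684) = −16956 < 0.
No real roots: the line does not meet the circle.

0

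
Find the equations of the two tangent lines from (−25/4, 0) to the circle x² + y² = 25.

Let a tangent through (−25/4, 0) have slope m. Its distance from (0, 0) must equal 5:
[m·(25/4) − (0)]² = 25(m² + 1)
9m² − 16 = 0, so m = −4/3 or m = 4/3.
Through (−25/4, 0) these give 4x + 3y = −25 and 4x − 3y = −25.

4x + 3y = −25 and 4x − 3y = −25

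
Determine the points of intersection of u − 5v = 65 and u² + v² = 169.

(0, −13) and (5, −12)

From the line, v = (−65 + u)/5. Substituting:
26u² − 130u = 0  ⟹  u² − 5u = 0
u = 5 or u = 0, giving (5, −12) and (0, −13).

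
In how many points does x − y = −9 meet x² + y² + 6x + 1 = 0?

0

Substituting the line into the circle gives 2x² + 24x + 82 = 0.
Discriminant = (24)² − 4·2·(82) = −80 < 0.
No real roots: the line does not meet the circle.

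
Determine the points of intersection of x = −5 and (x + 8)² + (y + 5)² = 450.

(−5, −26) and (−5, 16)

The line gives x = −5. Substituting into the circle:
y² + 10y − 416 = 0
y = 16 or y = −26, giving (−5, 16) and (−5, −26).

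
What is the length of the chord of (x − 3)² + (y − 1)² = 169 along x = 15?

The line gives x = 15. Substituting into the circle:
y² − 2y − 24 = 0
y = 6 or y = −4, giving (15, 6) and (15, −4).
Chord length = distance between (15, 6) and (15, −4) = √100 = 10.

10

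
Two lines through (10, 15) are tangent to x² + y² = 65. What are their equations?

8x − y = 65 and 4x − 7y = −65

Let a tangent through (10, 15) have slope m. Its distance from (0, 0) must equal √65:
(−10m − (−15))² = 65(m² + 1)
7m² − 60m + 32 = 0, so m = 8 or m = 4/7.
With m = 8: 8x − y = 65. With m = 4/7: 4x − 7y = −65.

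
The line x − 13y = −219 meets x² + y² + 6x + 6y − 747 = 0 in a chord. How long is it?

3√170

From the line, y = (219 + x)/13. Substituting:
170x² + 1530x − 61200 = 0  ⟹  x² + 9x − 360 = 0
x = 15 or x = −24, giving (15, 18) and (−24, 15).
|(15, 18) − (−24, 15)| = √((39)² + (3)²) = 3√170.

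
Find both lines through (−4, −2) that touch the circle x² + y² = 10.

x + 3y = −10 and 3x − y = −10

Let a tangent through (−4, −2) have slope m. Its distance from (0, 0) must equal √10:
[m·(4) − (2)]² = 10(m² + 1)
3m² − 8m − 3 = 0, so m = −1/3 or m = 3.
Through (−4, −2) these give x + 3y = −10 and 3x − y = −10.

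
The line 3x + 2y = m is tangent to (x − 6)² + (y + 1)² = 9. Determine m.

For a tangent, require d(centre, line) = r = 3.
|3·6 + 2·(−1) − m| / √13 = 3
|m − (16)| = 3√13.

m = 16 ± 3√13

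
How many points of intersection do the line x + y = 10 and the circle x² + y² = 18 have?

Substituting the line into the circle gives 2x² − 20x + 82 = 0.
Discriminant = (−20)² − 4·2·(82) = −256 < 0.
No real roots: the line does not meet the circle.

0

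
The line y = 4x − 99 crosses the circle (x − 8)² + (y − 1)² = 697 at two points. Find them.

(19, −23) and (29, 17)

Express y = 4x − 99 and substitute into the circle:
17x² − 816x + 9367 = 0  ⟹  x² − 48x + 551 = 0
x = 29 or x = 19, giving (29, 17) and (19, −23).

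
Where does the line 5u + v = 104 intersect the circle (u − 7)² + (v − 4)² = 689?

(15, 29) and (24, −16)

Substitute v = −5u + 104:
26u² − 1014u + 9360 = 0  ⟹  u² − 39u + 360 = 0
u = 24 or u = 15, giving (24, −16) and (15, 29).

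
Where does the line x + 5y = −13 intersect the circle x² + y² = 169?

Substitute y = (−13 − x)/5:
26x² + 26x − 4056 = 0  ⟹  x² + x − 156 = 0
x = 12 or x = −13, giving (12, −5) and (−13, 0).

(−13, 0) and (12, −5)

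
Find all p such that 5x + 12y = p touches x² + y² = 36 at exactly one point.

For a tangent, require d(centre, line) = r = 6.
|5·0 + 12·0 − p| / √169 = 6
|p| = 6·13, so p = 78 or p = −78.

p = −78 or p = 78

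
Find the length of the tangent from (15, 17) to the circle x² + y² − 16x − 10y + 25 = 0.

√129

Centre (8, 5), r² = 64. |PO|² = (7)² + (12)² = 193.
The tangent meets the radius at right angles, so tangent² = |PO|² − r² = 193 − 64 = 129.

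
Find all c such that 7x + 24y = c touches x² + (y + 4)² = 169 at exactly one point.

For a tangent, require d(centre, line) = r = 13.
|7·0 + 24·(−4) − c| / √625 = 13
|c − (−96)| = 13·25, so c = 229 or c = −421.

c = −421 or c = 229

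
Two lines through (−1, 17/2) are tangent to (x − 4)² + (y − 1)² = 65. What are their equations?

x − 8y = −69 and 7x − 4y = −41

Write the tangent as mx − y + (17/2 − m·(−1)) = 0 and set its distance from the centre to √65:
[m·(5) − (−15/2)]² = 65(m² + 1)
32m² − 60m + 7 = 0, so m = 1/8 or m = 7/4.
Through (−1, 17/2) these give x − 8y = −69 and 7x − 4y = −41.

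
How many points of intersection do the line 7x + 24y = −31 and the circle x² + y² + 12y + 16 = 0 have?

0

Centre (0, −6), r² = 20. Distance² from centre to line = (−113)²/625 = 12769/625.
Since d² > r², the line lies outside the circle.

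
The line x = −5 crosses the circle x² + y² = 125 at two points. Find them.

The line gives x = −5. Substituting into the circle:
y² − 100 = 0
y = 10 or y = −10, giving (−5, 10) and (−5, −10).

(−5, −10) and (−5, 10)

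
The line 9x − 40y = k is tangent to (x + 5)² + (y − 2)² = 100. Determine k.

Tangency holds when the distance from the centre (−5, 2) to the line equals the radius 10:
|9·(−5) − 40·2 − k| / √1681 = 10
|k − (−125)| = 10·41, so k = 285 or k = −535.

k = −535 or k = 285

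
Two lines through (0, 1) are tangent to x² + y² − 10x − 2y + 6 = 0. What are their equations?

2x + y = 1 and 2x − y = −1

A line y − (1) = m(x − (0)) is tangent when its distance from (5, 1) is 2√5:
(5m − (0))² = 20(m² + 1)
m² − 4 = 0, so m = −2 or m = 2.
With m = −2: 2x + y = 1. With m = 2: 2x − y = −1.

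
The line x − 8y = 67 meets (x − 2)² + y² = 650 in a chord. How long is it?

Centre (2, 0), r² = 650. Perpendicular distance d from centre to line = |−65| / √65 = 65/√65.
Half the chord is √(r² − d²) = √(585), so the full chord is 6√65.

6√65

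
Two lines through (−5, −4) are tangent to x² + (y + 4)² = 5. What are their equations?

Write the tangent as mx − y + (−4 − m·(−5)) = 0 and set its distance from the centre to √5:
(5m − (0))² = 5(m² + 1)
4m² − 1 = 0, so m = −1/2 or m = 1/2.
With m = −1/2: x + 2y = −13. With m = 1/2: x − 2y = 3.

x + 2y = −13 and x − 2y = 3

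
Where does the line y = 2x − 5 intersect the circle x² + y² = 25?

(0, −5) and (4, 3)

From the line, y = 2x − 5. Substituting:
5x² − 20x = 0  ⟹  x² − 4x = 0
x = 4 or x = 0, giving (4, 3) and (0, −5).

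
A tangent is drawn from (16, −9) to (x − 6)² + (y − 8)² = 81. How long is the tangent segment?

With centre O = (6, 8), |OP|² = 389 and r² = 81.
The tangent meets the radius at right angles, so tangent² = |PO|² − r² = 389 − 81 = 308.

2√77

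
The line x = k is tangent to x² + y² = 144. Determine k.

Tangency holds when the distance from the centre (0, 0) to the line equals the radius 12:
|1·0 + 0·0 − k| / √1 = 12
|k| = 12, so k = 12 or k = −12.

k = −12 or k = 12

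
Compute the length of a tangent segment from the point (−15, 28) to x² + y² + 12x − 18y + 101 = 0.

√426

The centre is (−6, 9) and r = 4. The square of the distance from P to the centre is 81 + 361 = 442.
The tangent meets the radius at right angles, so tangent² = |PO|² − r² = 442 − 16 = 426.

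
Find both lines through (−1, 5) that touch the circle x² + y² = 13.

3x − 2y = −13 and 2x + 3y = 13

Write the tangent as mx − y + (5 − m·(−1)) = 0 and set its distance from the centre to √13:
(1m − (−5))² = 13(m² + 1)
6m² − 5m − 6 = 0, so m = 3/2 or m = −2/3.
Through (−1, 5) these give 3x − 2y = −13 and 2x + 3y = 13.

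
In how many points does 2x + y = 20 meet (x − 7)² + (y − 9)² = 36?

2

Centre (7, 9), r² = 36. Distance² from centre to line = (3)²/5 = 9/5.
Since d² < r², the line cuts the circle twice.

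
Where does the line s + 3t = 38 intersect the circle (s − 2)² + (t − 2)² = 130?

(−1, 13) and (11, 9)

From the line, t = (38 − s)/3. Substituting:
10s² − 100s − 110 = 0  ⟹  s² − 10s − 11 = 0
s = 11 or s = −1, giving (11, 9) and (−1, 13).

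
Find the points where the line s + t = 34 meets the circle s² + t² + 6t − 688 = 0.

(16, 18) and (21, 13)

Substitute t = −s + 34:
2s² − 74s + 672 = 0  ⟹  s² − 37s + 336 = 0
s = 21 or s = 16, giving (21, 13) and (16, 18).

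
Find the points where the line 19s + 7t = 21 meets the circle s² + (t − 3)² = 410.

(−7, 22) and (7, −16)

From the line, t = (21 − 19s)/7. Substituting:
410s² − 20090 = 0  ⟹  s² − 49 = 0
s = 7 or s = −7, giving (7, −16) and (−7, 22).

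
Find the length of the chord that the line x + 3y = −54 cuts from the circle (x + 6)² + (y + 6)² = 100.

2√10

Centre (−6, −6), r² = 100. Perpendicular distance d from centre to line = |30| / √10 = 30/√10.
Half the chord is √(r² − d²) = √(10), so the full chord is 2√10.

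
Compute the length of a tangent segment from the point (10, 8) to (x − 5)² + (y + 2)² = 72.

√53

With centre O = (5, −2), |OP|² = 125 and r² = 72.
Power of the point: PT² = |PO|² − r² = 53, so PT = √53.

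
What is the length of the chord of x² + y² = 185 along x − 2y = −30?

2√5

Express y = (30 + x)/2 and substitute into the circle:
5x² + 60x + 160 = 0  ⟹  x² + 12x + 32 = 0
x = −4 or x = −8, giving (−4, 13) and (−8, 11).
|(−4, 13) − (−8, 11)| = √((4)² + (2)²) = 2√5.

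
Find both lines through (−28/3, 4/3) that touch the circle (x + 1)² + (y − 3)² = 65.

7x + 4y = −60 and 8x − y = −76

Let a tangent through (−28/3, 4/3) have slope m. Its distance from (−1, 3) must equal √65:
[m·(25/3) − (5/3)]² = 65(m² + 1)
4m² − 25m − 56 = 0, so m = −7/4 or m = 8.
Through (−28/3, 4/3) these give 7x + 4y = −60 and 8x − y = −76.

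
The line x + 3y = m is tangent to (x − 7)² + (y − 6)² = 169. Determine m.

The line touches the circle iff its distance from (7, 6) is 13:
|1·7 + 3·6 − m| / √10 = 13
|m − (25)| = 13√10.

m = 25 ± 13√10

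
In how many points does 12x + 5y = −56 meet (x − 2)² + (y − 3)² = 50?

0

Substituting the line into the circle gives 169x² + 1604x + 3891 = 0.
Δ = 2572816 − 2630316 = −57500.
No real roots: the line does not meet the circle.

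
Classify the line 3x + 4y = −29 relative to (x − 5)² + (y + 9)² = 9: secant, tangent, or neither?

secant

d² = (3·5 + 4·(−9) − (−29))²/25 = 64/25; r² = 9.
Since d² < r², the line cuts the circle twice.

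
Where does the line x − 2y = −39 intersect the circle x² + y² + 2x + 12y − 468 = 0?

Substitute y = (39 + x)/2:
5x² + 110x + 585 = 0  ⟹  x² + 22x + 117 = 0
x = −9 or x = −13, giving (−9, 15) and (−13, 13).

(−13, 13) and (−9, 15)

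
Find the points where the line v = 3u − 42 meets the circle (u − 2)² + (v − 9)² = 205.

(15, 3) and (16, 6)

From the line, v = 3u − 42. Substituting:
10u² − 310u + 2400 = 0  ⟹  u² − 31u + 240 = 0
u = 16 or u = 15, giving (16, 6) and (15, 3).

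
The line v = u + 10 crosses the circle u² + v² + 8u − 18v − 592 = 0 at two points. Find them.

(−21, −11) and (16, 26)

Substitute v = u + 10:
2u² + 10u − 672 = 0  ⟹  u² + 5u − 336 = 0
u = 16 or u = −21, giving (16, 26) and (−21, −11).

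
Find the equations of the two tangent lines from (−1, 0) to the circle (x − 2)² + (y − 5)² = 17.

x − 4y = −1 and 4x + y = −4

Let a tangent through (−1, 0) have slope m. Its distance from (2, 5) must equal √17:
[m·(3) − (5)]² = 17(m² + 1)
4m² + 15m − 4 = 0, so m = 1/4 or m = −4.
Through (−1, 0) these give x − 4y = −1 and 4x + y = −4.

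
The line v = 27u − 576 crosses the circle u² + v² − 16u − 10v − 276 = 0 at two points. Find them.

(21, −9) and (22, 18)

From the line, v = 27u − 576. Substituting:
730u² − 31390u + 337260 = 0  ⟹  u² − 43u + 462 = 0
u = 22 or u = 21, giving (22, 18) and (21, −9).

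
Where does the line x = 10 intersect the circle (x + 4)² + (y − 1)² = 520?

The line gives x = 10. Substituting into the circle:
y² − 2y − 323 = 0
y = 19 or y = −17, giving (10, 19) and (10, −17).

(10, −17) and (10, 19)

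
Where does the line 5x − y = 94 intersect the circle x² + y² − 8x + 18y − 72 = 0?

(16, −14) and (17, −9)

From the line, y = 5x − 94. Substituting:
26x² − 858x + 7072 = 0  ⟹  x² − 33x + 272 = 0
x = 17 or x = 16, giving (17, −9) and (16, −14).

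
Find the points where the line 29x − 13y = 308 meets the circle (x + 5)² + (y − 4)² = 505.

(3, −17) and (16, 12)

Express y = (−308 + 29x)/13 and substitute into the circle:
1010x² − 19190x + 48480 = 0  ⟹  x² − 19x + 48 = 0
x = 16 or x = 3, giving (16, 12) and (3, −17).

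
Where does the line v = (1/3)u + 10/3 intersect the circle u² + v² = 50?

Express v = (10 + u)/3 and substitute into the circle:
10u² + 20u − 350 = 0  ⟹  u² + 2u − 35 = 0
u = 5 or u = −7, giving (5, 5) and (−7, 1).

(−7, 1) and (5, 5)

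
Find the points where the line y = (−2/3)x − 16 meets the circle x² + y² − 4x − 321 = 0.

From the line, y = (−48 − 2x)/3. Substituting:
13x² + 156x − 585 = 0  ⟹  x² + 12x − 45 = 0
x = 3 or x = −15, giving (3, −18) and (−15, −6).

(−15, −6) and (3, −18)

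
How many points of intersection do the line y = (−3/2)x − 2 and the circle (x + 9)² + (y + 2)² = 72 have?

Substituting the line into the circle gives 13x² + 72x + 36 = 0.
Discriminant = (72)² − 4·13·(36) = 3312 > 0.
Two real roots: the line is a secant.

2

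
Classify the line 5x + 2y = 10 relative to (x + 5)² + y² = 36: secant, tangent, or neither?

neither

Substituting the line into the circle gives 29x² − 60x + 56 = 0.
Δ = 3600 − 6496 = −2896.
No real roots: the line does not meet the circle.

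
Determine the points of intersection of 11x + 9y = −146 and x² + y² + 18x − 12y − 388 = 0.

From the line, y = (−146 − 11x)/9. Substituting:
202x² + 5858x + 5656 = 0  ⟹  x² + 29x + 28 = 0
x = −1 or x = −28, giving (−1, −15) and (−28, 18).

(−28, 18) and (−1, −15)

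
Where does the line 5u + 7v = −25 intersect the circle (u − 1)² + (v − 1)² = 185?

Substitute v = (−25 − 5u)/7:
74u² + 222u − 7992 = 0  ⟹  u² + 3u − 108 = 0
u = 9 or u = −12, giving (9, −10) and (−12, 5).

(−12, 5) and (9, −10)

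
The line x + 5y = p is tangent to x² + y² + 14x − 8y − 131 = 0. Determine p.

For a tangent, require d(centre, line) = r = 14.
|1·(−7) + 5·4 − p| / √26 = 14
|p − (13)| = 14√26.

p = 13 ± 14√26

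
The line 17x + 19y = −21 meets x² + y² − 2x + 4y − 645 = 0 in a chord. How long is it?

Express y = (−21 − 17x)/19 and substitute into the circle:
650x² − 1300x − 234000 = 0  ⟹  x² − 2x − 360 = 0
x = 20 or x = −18, giving (20, −19) and (−18, 15).
|(20, −19) − (−18, 15)| = √((38)² + (−34)²) = 10√26.

10√26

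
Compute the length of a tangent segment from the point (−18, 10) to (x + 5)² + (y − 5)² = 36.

√158

Centre (−5, 5), r² = 36. |PO|² = (−13)² + (5)² = 194.
Power of the point: PT² = |PO|² − r² = 158, so PT = √158.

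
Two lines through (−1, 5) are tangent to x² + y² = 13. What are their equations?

Write the tangent as mx − y + (5 − m·(−1)) = 0 and set its distance from the centre to √13:
[m·(1) − (−5)]² = 13(m² + 1)
6m² − 5m − 6 = 0, so m = −2/3 or m = 3/2.
Through (−1, 5) these give 2x + 3y = 13 and 3x − 2y = −13.

2x + 3y = 13 and 3x − 2y = −13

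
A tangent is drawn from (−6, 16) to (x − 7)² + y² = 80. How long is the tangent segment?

√345

Centre (7, 0), r² = 80. |PO|² = (−13)² + (16)² = 425.
The tangent meets the radius at right angles, so tangent² = |PO|² − r² = 425 − 80 = 345.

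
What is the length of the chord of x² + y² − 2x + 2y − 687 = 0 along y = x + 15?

Centre (1, −1), r² = 689. Perpendicular distance d from centre to line = |17| / √2 = 17/√2.
Chord = 2√(r² − d²) = 2·√(1089/2) = 33√2.

33√2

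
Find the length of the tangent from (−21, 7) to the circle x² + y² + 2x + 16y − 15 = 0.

With centre O = (−1, −8), |OP|² = 625 and r² = 80.
Power of the point: PT² = |PO|² − r² = 545, so PT = √545.

√545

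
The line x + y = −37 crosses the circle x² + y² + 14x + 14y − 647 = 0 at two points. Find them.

Express y = −x − 37 and substitute into the circle:
2x² + 74x + 204 = 0  ⟹  x² + 37x + 102 = 0
x = −3 or x = −34, giving (−3, −34) and (−34, −3).

(−34, −3) and (−3, −34)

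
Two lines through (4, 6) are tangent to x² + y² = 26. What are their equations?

5x + y = 26 and x − 5y = −26

Let a tangent through (4, 6) have slope m. Its distance from (0, 0) must equal √26:
(−4m − (−6))² = 26(m² + 1)
5m² + 24m − 5 = 0, so m = −5 or m = 1/5.
Through (4, 6) these give 5x + y = 26 and x − 5y = −26.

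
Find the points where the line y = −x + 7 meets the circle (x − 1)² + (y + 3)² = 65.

(2, 5) and (9, −2)

Express y = −x + 7 and substitute into the circle:
2x² − 22x + 36 = 0  ⟹  x² − 11x + 18 = 0
x = 9 or x = 2, giving (9, −2) and (2, 5).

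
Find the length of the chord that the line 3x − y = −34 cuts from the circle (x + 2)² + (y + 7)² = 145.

3√10

Express y = 3x + 34 and substitute into the circle:
10x² + 250x + 1540 = 0  ⟹  x² + 25x + 154 = 0
x = −11 or x = −14, giving (−11, 1) and (−14, −8).
Chord length = distance between (−11, 1) and (−14, −8) = √90 = 3√10.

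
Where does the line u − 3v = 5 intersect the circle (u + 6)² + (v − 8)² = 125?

(−4, −3) and (−1, −2)

Express v = (−5 + u)/3 and substitute into the circle:
10u² + 50u + 40 = 0  ⟹  u² + 5u + 4 = 0
u = −1 or u = −4, giving (−1, −2) and (−4, −3).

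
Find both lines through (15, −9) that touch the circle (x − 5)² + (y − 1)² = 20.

x + 2y = −3 and 2x + y = 21

Write the tangent as mx − y + (−9 − m·(15)) = 0 and set its distance from the centre to 2√5:
(−10m − (10))² = 20(m² + 1)
2m² + 5m + 2 = 0, so m = −1/2 or m = −2.
Through (15, −9) these give x + 2y = −3 and 2x + y = 21.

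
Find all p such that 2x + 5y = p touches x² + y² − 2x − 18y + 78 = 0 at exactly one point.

p = 47 ± 2√29

Tangency holds when the distance from the centre (1, 9) to the line equals the radius 2:
|2·1 + 5·9 − p| / √29 = 2
|p − (47)| = 2√29.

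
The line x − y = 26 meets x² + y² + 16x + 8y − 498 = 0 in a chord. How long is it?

16√2

The distance from (−8, −4) to the line is 30/√2, and r² = 578.
Half the chord is √(r² − d²) = √(128), so the full chord is 16√2.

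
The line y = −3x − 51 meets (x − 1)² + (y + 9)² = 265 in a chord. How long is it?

Substitute y = −3x − 51:
10x² + 250x + 1500 = 0  ⟹  x² + 25x + 150 = 0
x = −10 or x = −15, giving (−10, −21) and (−15, −6).
Chord length = distance between (−10, −21) and (−15, −6) = √250 = 5√10.

5√10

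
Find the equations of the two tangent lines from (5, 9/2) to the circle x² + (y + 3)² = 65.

A line y − (9/2) = m(x − (5)) is tangent when its distance from (0, −3) is √65:
(−5m − (−15/2))² = 65(m² + 1)
32m² + 60m + 7 = 0, so m = −7/4 or m = −1/8.
With m = −7/4: 7x + 4y = 53. With m = −1/8: x + 8y = 41.

7x + 4y = 53 and x + 8y = 41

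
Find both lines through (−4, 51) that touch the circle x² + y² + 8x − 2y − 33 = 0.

7x + y = 23 and 7x − y = −79

A line y − (51) = m(x − (−4)) is tangent when its distance from (−4, 1) is 5√2:
[m·(0) − (−50)]² = 50(m² + 1)
m² − 49 = 0, so m = −7 or m = 7.
With m = −7: 7x + y = 23. With m = 7: 7x − y = −79.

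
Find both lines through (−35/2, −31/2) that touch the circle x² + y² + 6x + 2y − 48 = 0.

A line y − (−31/2) = m(x − (−35/2)) is tangent when its distance from (−3, −1) is √58:
(29/2m − (29/2))² = 58(m² + 1)
21m² − 58m + 21 = 0, so m = 7/3 or m = 3/7.
Through (−35/2, −31/2) these give 7x − 3y = −76 and 3x − 7y = 56.

7x − 3y = −76 and 3x − 7y = 56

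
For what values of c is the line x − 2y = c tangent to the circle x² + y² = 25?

Tangency holds when the distance from the centre (0, 0) to the line equals the radius 5:
|1·0 − 2·0 − c| / √5 = 5
|c| = 5√5.

c = ±5√5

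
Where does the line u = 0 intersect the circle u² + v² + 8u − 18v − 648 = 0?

(0, −18) and (0, 36)

The line gives u = 0. Substituting into the circle:
v² − 18v − 648 = 0
v = 36 or v = −18, giving (0, 36) and (0, −18).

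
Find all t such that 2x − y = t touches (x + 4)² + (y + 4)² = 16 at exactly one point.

For a tangent, require d(centre, line) = r = 4.
|2·(−4) − 1·(−4) − t| / √5 = 4
|t − (−4)| = 4√5.

t = −4 ± 4√5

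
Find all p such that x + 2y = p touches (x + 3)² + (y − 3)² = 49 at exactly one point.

p = 3 ± 7√5

Tangency holds when the distance from the centre (−3, 3) to the line equals the radius 7:
|1·(−3) + 2·3 − p| / √5 = 7
|p − (3)| = 7√5.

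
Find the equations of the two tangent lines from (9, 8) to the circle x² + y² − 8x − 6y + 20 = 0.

A line y − (8) = m(x − (9)) is tangent when its distance from (4, 3) is √5:
(−5m − (−5))² = 5(m² + 1)
2m² − 5m + 2 = 0, so m = 1/2 or m = 2.
Through (9, 8) these give x − 2y = −7 and 2x − y = 10.

x − 2y = −7 and 2x − y = 10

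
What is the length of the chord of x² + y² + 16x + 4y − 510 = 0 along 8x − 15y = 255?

Centre (−8, −2), r² = 578. Perpendicular distance d from centre to line = |−289| / √289 = 289/√289.
Chord = 2√(r² − d²) = 2·√(289) = 34.

34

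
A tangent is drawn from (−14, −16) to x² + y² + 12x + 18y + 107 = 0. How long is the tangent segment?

Centre (−6, −9), r² = 10. |PO|² = (−8)² + (−7)² = 113.
Power of the point: PT² = |PO|² − r² = 103, so PT = √103.

√103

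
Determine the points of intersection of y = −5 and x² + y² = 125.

(−10, −5) and (10, −5)

Express y = −5 and substitute into the circle:
x² − 100 = 0
x = 10 or x = −10, giving (10, −5) and (−10, −5).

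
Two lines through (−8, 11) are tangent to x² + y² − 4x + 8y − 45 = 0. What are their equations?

Write the tangent as mx − y + (11 − m·(−8)) = 0 and set its distance from the centre to √65:
[m·(10) − (−15)]² = 65(m² + 1)
7m² + 60m + 32 = 0, so m = −8 or m = −4/7.
With m = −8: 8x + y = −53. With m = −4/7: 4x + 7y = 45.

8x + y = −53 and 4x + 7y = 45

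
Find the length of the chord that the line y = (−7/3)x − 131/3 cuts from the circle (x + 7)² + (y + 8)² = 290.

4√58

Centre (−7, −8), r² = 290. Perpendicular distance d from centre to line = |58| / √58 = 58/√58.
Chord = 2√(r² − d²) = 2·√(232) = 4√58.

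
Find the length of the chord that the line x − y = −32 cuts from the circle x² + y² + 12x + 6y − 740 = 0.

27√2

The distance from (−6, −3) to the line is 29/√2, and r² = 785.
Chord = 2√(r² − d²) = 2·√(729/2) = 27√2.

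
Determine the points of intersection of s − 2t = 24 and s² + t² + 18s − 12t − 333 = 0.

Substitute t = (−24 + s)/2:
5s² − 180 = 0  ⟹  s² − 36 = 0
s = 6 or s = −6, giving (6, −9) and (−6, −15).

(−6, −15) and (6, −9)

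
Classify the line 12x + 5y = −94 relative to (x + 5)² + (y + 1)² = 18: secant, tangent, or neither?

secant

Substituting the line into the circle gives 169x² + 2386x + 8096 = 0.
Δ = 5692996 − 5472896 = 220100.
Two real roots: the line is a secant.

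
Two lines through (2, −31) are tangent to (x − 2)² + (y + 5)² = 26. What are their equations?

Write the tangent as mx − y + (−31 − m·(2)) = 0 and set its distance from the centre to √26:
(0m − (26))² = 26(m² + 1)
m² − 25 = 0, so m = −5 or m = 5.
Through (2, −31) these give 5x + y = −21 and 5x − y = 41.

5x + y = −21 and 5x − y = 41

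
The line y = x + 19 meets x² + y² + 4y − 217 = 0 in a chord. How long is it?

Centre (0, −2), r² = 221. Perpendicular distance d from centre to line = |21| / √2 = 21/√2.
Chord = 2√(r² − d²) = 2·√(1/2) = √2.

√2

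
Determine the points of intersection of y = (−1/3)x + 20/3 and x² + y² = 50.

(−1, 7) and (5, 5)

Substitute y = (20 − x)/3:
10x² − 40x − 50 = 0  ⟹  x² − 4x − 5 = 0
x = 5 or x = −1, giving (5, 5) and (−1, 7).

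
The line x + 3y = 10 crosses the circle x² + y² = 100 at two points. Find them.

(−8, 6) and (10, 0)

Express y = (10 − x)/3 and substitute into the circle:
10x² − 20x − 800 = 0  ⟹  x² − 2x − 80 = 0
x = 10 or x = −8, giving (10, 0) and (−8, 6).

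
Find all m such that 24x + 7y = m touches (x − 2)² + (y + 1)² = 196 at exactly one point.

m = −309 or m = 391

For a tangent, require d(centre, line) = r = 14.
|24·2 + 7·(−1) − m| / √625 = 14
|m − (41)| = 14·25, so m = 391 or m = −309.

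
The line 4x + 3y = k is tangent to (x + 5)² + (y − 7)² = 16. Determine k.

For a tangent, require d(centre, line) = r = 4.
|4·(−5) + 3·7 − k| / √25 = 4
|k − (1)| = 4·5, so k = 21 or k = −19.

k = −19 or k = 21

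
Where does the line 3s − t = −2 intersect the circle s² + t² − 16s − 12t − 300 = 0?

(−4, −10) and (8, 26)

Express t = 3s + 2 and substitute into the circle:
10s² − 40s − 320 = 0  ⟹  s² − 4s − 32 = 0
s = 8 or s = −4, giving (8, 26) and (−4, −10).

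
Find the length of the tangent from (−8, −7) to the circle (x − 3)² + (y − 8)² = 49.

With centre O = (3, 8), |OP|² = 346 and r² = 49.
The tangent meets the radius at right angles, so tangent² = |PO|² − r² = 346 − 49 = 297.

3√33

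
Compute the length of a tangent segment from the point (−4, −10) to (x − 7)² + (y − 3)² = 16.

√274

With centre O = (7, 3), |OP|² = 290 and r² = 16.
The tangent meets the radius at right angles, so tangent² = |PO|² − r² = 290 − 16 = 274.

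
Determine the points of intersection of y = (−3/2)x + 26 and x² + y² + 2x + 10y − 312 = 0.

Express y = (52 − 3x)/2 and substitute into the circle:
13x² − 364x + 2496 = 0  ⟹  x² − 28x + 192 = 0
x = 16 or x = 12, giving (16, 2) and (12, 8).

(12, 8) and (16, 2)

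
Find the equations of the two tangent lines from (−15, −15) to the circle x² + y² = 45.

Let a tangent through (−15, −15) have slope m. Its distance from (0, 0) must equal 3√5:
(15m − (15))² = 45(m² + 1)
2m² − 5m + 2 = 0, so m = 1/2 or m = 2.
Through (−15, −15) these give x − 2y = 15 and 2x − y = −15.

x − 2y = 15 and 2x − y = −15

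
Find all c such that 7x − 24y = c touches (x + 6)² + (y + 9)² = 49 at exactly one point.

The line touches the circle iff its distance from (−6, −9) is 7:
|7·(−6) − 24·(−9) − c| / √625 = 7
|c − (174)| = 7·25, so c = 349 or c = −1.

c = −1 or c = 349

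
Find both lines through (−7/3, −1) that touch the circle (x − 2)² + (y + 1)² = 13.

3x − 2y = −5 and 3x + 2y = −9

A line y − (−1) = m(x − (−7/3)) is tangent when its distance from (2, −1) is √13:
(13/3m − (0))² = 13(m² + 1)
4m² − 9 = 0, so m = 3/2 or m = −3/2.
Through (−7/3, −1) these give 3x − 2y = −5 and 3x + 2y = −9.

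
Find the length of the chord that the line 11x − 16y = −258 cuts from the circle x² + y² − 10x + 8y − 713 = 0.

Substitute y = (258 + 11x)/16:
377x² + 4524x − 82940 = 0  ⟹  x² + 12x − 220 = 0
x = 10 or x = −22, giving (10, 23) and (−22, 1).
|(10, 23) − (−22, 1)| = √((32)² + (22)²) = 2√377.

2√377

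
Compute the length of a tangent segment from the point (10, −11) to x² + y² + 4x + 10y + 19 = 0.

√170

With centre O = (−2, −5), |OP|² = 180 and r² = 10.
By the tangent–radius right angle, tangent length = √(|PO|² − r²) = √170.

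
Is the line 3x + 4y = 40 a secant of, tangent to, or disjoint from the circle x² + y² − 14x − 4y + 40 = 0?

Substituting the line into the circle gives 25x² − 416x + 1600 = 0.
Δ = 173056 − 160000 = 13056.
Two real roots: the line is a secant.

secant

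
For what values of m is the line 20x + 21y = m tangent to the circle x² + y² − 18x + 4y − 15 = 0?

m = −152 or m = 428

Tangency holds when the distance from the centre (9, −2) to the line equals the radius 10:
|20·9 + 21·(−2) − m| / √841 = 10
|m − (138)| = 10·29, so m = 428 or m = −152.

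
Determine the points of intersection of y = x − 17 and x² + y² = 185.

(4, −13) and (13, −4)

Substitute y = x − 17:
2x² − 34x + 104 = 0  ⟹  x² − 17x + 52 = 0
x = 13 or x = 4, giving (13, −4) and (4, −13).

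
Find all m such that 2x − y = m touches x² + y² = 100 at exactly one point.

m = ±10√5

The line touches the circle iff its distance from (0, 0) is 10:
|2·0 − 1·0 − m| / √5 = 10
|m| = 10√5.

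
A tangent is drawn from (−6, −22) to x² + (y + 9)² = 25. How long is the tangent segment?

The centre is (0, −9) and r = 5. The square of the distance from P to the centre is 36 + 169 = 205.
The tangent meets the radius at right angles, so tangent² = |PO|² − r² = 205 − 25 = 180.

6√5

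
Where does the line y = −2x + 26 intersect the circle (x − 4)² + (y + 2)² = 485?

Substitute y = −2x + 26:
5x² − 120x + 315 = 0  ⟹  x² − 24x + 63 = 0
x = 21 or x = 3, giving (21, −16) and (3, 20).

(3, 20) and (21, −16)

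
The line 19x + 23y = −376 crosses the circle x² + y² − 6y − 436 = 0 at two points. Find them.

Express y = (−376 − 19x)/23 and substitute into the circle:
890x² + 16910x − 37380 = 0  ⟹  x² + 19x − 42 = 0
x = 2 or x = −21, giving (2, −18) and (−21, 1).

(−21, 1) and (2, −18)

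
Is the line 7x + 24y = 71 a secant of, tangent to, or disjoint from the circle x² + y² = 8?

disjoint

d² = (7·0 + 24·0 − (71))²/625 = 5041/625; r² = 8.
Since d² > r², the line lies outside the circle.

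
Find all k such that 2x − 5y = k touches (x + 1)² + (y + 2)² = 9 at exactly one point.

k = 8 ± 3√29

The line touches the circle iff its distance from (−1, −2) is 3:
|2·(−1) − 5·(−2) − k| / √29 = 3
|k − (8)| = 3√29.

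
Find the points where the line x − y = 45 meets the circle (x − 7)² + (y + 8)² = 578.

Express y = x − 45 and substitute into the circle:
2x² − 88x + 840 = 0  ⟹  x² − 44x + 420 = 0
x = 30 or x = 14, giving (30, −15) and (14, −31).

(14, −31) and (30, −15)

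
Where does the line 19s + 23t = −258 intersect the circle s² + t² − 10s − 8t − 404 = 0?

(−16, 2) and (7, −17)

Express t = (−258 − 19s)/23 and substitute into the circle:
890s² + 8010s − 99680 = 0  ⟹  s² + 9s − 112 = 0
s = 7 or s = −16, giving (7, −17) and (−16, 2).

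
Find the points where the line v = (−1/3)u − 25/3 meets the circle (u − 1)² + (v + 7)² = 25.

From the line, v = (−25 − u)/3. Substituting:
10u² − 10u − 200 = 0  ⟹  u² − u − 20 = 0
u = 5 or u = −4, giving (5, −10) and (−4, −7).

(−4, −7) and (5, −10)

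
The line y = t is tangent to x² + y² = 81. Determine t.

The line touches the circle iff its distance from (0, 0) is 9:
|0·0 + 1·0 − t| / √1 = 9
|t| = 9, so t = 9 or t = −9.

t = −9 or t = 9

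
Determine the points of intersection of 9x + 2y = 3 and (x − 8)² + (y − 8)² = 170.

(−3, 15) and (1, −3)

From the line, y = (3 − 9x)/2. Substituting:
85x² + 170x − 255 = 0  ⟹  x² + 2x − 3 = 0
x = 1 or x = −3, giving (1, −3) and (−3, 15).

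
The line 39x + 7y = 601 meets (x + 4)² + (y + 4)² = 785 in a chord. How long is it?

Centre (−4, −4), r² = 785. Perpendicular distance d from centre to line = |−785| / √1570 = 785/√1570.
Chord = 2√(r² − d²) = 2·√(785/2) = √1570.

√1570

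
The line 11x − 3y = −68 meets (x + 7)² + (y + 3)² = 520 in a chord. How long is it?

4√130

The distance from (−7, −3) to the line is 0/√130, and r² = 520.
Chord = 2√(r² − d²) = 2·√(520) = 4√130.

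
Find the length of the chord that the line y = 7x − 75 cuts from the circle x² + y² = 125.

5√2

Centre (0, 0), r² = 125. Perpendicular distance d from centre to line = |−75| / √50 = 75/√50.
Chord = 2√(r² − d²) = 2·√(25/2) = 5√2.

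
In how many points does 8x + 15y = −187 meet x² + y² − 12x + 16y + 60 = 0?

0

d² = (8·6 + 15·(−8) − (−187))²/289 = 13225/289; r² = 40.
Since d² > r², the line lies outside the circle.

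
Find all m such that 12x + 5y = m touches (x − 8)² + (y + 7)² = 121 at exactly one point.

For a tangent, require d(centre, line) = r = 11.
|12·8 + 5·(−7) − m| / √169 = 11
|m − (61)| = 11·13, so m = 204 or m = −82.

m = −82 or m = 204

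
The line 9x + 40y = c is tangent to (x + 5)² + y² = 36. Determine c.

For a tangent, require d(centre, line) = r = 6.
|9·(−5) + 40·0 − c| / √1681 = 6
|c − (−45)| = 6·41, so c = 201 or c = −291.

c = −291 or c = 201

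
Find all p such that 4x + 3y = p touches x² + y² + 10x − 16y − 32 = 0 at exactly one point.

p = −51 or p = 59

Tangency holds when the distance from the centre (−5, 8) to the line equals the radius 11:
|4·(−5) + 3·8 − p| / √25 = 11
|p − (4)| = 11·5, so p = 59 or p = −51.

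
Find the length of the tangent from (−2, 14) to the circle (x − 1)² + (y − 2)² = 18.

3√15

Centre (1, 2), r² = 18. |PO|² = (−3)² + (12)² = 153.
Power of the point: PT² = |PO|² − r² = 135, so PT = 3√15.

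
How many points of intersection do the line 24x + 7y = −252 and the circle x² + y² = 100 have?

0

Substituting the line into the circle gives 625x² + 12096x + 58604 = 0.
Δ = 146313216 − 146510000 = −196784.
No real roots: the line does not meet the circle.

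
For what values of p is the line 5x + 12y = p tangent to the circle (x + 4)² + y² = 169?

p = −189 or p = 149

For a tangent, require d(centre, line) = r = 13.
|5·(−4) + 12·0 − p| / √169 = 13
|p − (−20)| = 13·13, so p = 149 or p = −189.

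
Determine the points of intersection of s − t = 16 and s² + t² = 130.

From the line, t = s − 16. Substituting:
2s² − 32s + 126 = 0  ⟹  s² − 16s + 63 = 0
s = 9 or s = 7, giving (9, −7) and (7, −9).

(7, −9) and (9, −7)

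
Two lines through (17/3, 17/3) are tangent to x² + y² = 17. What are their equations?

4x − y = 17 and x − 4y = −17

A line y − (17/3) = m(x − (17/3)) is tangent when its distance from (0, 0) is √17:
(−17/3m − (−17/3))² = 17(m² + 1)
4m² − 17m + 4 = 0, so m = 4 or m = 1/4.
With m = 4: 4x − y = 17. With m = 1/4: x − 4y = −17.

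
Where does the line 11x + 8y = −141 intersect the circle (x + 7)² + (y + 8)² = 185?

Substitute y = (−141 − 11x)/8:
185x² + 2590x − 2775 = 0  ⟹  x² + 14x − 15 = 0
x = 1 or x = −15, giving (1, −19) and (−15, 3).

(−15, 3) and (1, −19)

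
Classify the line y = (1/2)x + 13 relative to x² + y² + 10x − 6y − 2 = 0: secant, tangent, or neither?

neither

Substituting the line into the circle gives 5x² + 80x + 356 = 0.
Δ = 6400 − 7120 = −720.
No real roots: the line does not meet the circle.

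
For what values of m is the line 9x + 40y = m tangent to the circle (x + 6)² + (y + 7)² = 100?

m = −744 or m = 76

For a tangent, require d(centre, line) = r = 10.
|9·(−6) + 40·(−7) − m| / √1681 = 10
|m − (−334)| = 10·41, so m = 76 or m = −744.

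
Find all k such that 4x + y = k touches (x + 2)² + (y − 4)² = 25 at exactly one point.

Tangency holds when the distance from the centre (−2, 4) to the line equals the radius 5:
|4·(−2) + 1·4 − k| / √17 = 5
|k − (−4)| = 5√17.

k = −4 ± 5√17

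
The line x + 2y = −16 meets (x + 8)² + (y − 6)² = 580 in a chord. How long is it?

20√5

Centre (−8, 6), r² = 580. Perpendicular distance d from centre to line = |20| / √5 = 20/√5.
Chord = 2√(r² − d²) = 2·√(500) = 20√5.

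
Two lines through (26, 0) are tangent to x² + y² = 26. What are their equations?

x + 5y = 26 and x − 5y = 26

Write the tangent as mx − y + (0 − m·(26)) = 0 and set its distance from the centre to √26:
(−26m − (0))² = 26(m² + 1)
25m² − 1 = 0, so m = −1/5 or m = 1/5.
With m = −1/5: x + 5y = 26. With m = 1/5: x − 5y = 26.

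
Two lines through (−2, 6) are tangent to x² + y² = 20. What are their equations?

Let a tangent through (−2, 6) have slope m. Its distance from (0, 0) must equal 2√5:
[m·(2) − (−6)]² = 20(m² + 1)
2m² − 3m − 2 = 0, so m = −1/2 or m = 2.
Through (−2, 6) these give x + 2y = 10 and 2x − y = −10.

x + 2y = 10 and 2x − y = −10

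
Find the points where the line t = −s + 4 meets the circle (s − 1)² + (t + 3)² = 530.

(−12, 16) and (20, −16)

Substitute t = −s + 4:
2s² − 16s − 480 = 0  ⟹  s² − 8s − 240 = 0
s = 20 or s = −12, giving (20, −16) and (−12, 16).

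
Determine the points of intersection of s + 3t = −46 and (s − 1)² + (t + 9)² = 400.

From the line, t = (−46 − s)/3. Substituting:
10s² + 20s − 3230 = 0  ⟹  s² + 2s − 323 = 0
s = 17 or s = −19, giving (17, −21) and (−19, −9).

(−19, −9) and (17, −21)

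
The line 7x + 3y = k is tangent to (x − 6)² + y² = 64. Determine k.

k = 42 ± 8√58

Tangency holds when the distance from the centre (6, 0) to the line equals the radius 8:
|7·6 + 3·0 − k| / √58 = 8
|k − (42)| = 8√58.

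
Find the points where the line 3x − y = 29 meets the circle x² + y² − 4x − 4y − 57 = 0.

(9, −2) and (10, 1)

Express y = 3x − 29 and substitute into the circle:
10x² − 190x + 900 = 0  ⟹  x² − 19x + 90 = 0
x = 10 or x = 9, giving (10, 1) and (9, −2).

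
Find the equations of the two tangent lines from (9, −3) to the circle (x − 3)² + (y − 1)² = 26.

5x + y = 42 and x − 5y = 24

A line y − (−3) = m(x − (9)) is tangent when its distance from (3, 1) is √26:
[m·(−6) − (4)]² = 26(m² + 1)
5m² + 24m − 5 = 0, so m = −5 or m = 1/5.
Through (9, −3) these give 5x + y = 42 and x − 5y = 24.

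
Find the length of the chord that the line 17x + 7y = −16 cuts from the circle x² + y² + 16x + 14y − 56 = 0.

13√2

From the line, y = (−16 − 17x)/7. Substituting:
338x² − 338x − 4056 = 0  ⟹  x² − x − 12 = 0
x = 4 or x = −3, giving (4, −12) and (−3, 5).
Chord length = distance between (4, −12) and (−3, 5) = √338 = 13√2.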